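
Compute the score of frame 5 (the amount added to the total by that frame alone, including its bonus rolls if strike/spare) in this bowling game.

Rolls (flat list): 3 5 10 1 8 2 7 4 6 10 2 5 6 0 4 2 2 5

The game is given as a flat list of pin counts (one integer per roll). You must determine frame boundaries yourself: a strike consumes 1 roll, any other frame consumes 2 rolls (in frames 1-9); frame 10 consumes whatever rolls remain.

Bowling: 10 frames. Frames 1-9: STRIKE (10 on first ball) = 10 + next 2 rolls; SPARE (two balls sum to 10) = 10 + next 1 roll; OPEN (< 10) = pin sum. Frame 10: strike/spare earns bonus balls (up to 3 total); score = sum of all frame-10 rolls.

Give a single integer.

Frame 1: OPEN (3+5=8). Cumulative: 8
Frame 2: STRIKE. 10 + next two rolls (1+8) = 19. Cumulative: 27
Frame 3: OPEN (1+8=9). Cumulative: 36
Frame 4: OPEN (2+7=9). Cumulative: 45
Frame 5: SPARE (4+6=10). 10 + next roll (10) = 20. Cumulative: 65
Frame 6: STRIKE. 10 + next two rolls (2+5) = 17. Cumulative: 82
Frame 7: OPEN (2+5=7). Cumulative: 89

Answer: 20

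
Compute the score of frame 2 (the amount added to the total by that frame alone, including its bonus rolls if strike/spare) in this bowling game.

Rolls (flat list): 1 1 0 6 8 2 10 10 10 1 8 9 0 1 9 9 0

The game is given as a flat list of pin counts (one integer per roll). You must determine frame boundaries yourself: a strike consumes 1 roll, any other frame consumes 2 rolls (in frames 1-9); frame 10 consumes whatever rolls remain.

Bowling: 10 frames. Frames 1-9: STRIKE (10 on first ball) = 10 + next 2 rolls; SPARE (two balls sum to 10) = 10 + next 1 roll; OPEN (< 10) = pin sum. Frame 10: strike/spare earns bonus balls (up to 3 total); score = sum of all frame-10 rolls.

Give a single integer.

Frame 1: OPEN (1+1=2). Cumulative: 2
Frame 2: OPEN (0+6=6). Cumulative: 8
Frame 3: SPARE (8+2=10). 10 + next roll (10) = 20. Cumulative: 28
Frame 4: STRIKE. 10 + next two rolls (10+10) = 30. Cumulative: 58

Answer: 6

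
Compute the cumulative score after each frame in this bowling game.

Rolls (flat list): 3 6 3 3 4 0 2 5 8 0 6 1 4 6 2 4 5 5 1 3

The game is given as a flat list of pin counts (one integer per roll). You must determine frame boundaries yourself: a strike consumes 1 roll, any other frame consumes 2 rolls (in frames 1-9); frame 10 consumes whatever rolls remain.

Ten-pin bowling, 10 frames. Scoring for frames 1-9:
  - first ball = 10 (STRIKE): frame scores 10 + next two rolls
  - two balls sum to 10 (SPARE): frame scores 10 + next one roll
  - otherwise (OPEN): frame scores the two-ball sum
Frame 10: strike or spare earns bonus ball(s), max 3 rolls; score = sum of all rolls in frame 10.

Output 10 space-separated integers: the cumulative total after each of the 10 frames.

Frame 1: OPEN (3+6=9). Cumulative: 9
Frame 2: OPEN (3+3=6). Cumulative: 15
Frame 3: OPEN (4+0=4). Cumulative: 19
Frame 4: OPEN (2+5=7). Cumulative: 26
Frame 5: OPEN (8+0=8). Cumulative: 34
Frame 6: OPEN (6+1=7). Cumulative: 41
Frame 7: SPARE (4+6=10). 10 + next roll (2) = 12. Cumulative: 53
Frame 8: OPEN (2+4=6). Cumulative: 59
Frame 9: SPARE (5+5=10). 10 + next roll (1) = 11. Cumulative: 70
Frame 10: OPEN. Sum of all frame-10 rolls (1+3) = 4. Cumulative: 74

Answer: 9 15 19 26 34 41 53 59 70 74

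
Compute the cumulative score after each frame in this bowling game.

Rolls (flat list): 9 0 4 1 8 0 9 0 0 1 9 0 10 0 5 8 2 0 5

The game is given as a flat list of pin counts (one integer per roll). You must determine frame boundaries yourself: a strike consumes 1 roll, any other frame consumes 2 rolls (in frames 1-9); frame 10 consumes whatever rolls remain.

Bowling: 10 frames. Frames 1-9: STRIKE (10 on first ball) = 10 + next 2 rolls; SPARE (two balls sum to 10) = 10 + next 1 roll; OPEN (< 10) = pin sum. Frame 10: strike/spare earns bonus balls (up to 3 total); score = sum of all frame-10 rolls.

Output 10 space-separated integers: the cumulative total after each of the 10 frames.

Frame 1: OPEN (9+0=9). Cumulative: 9
Frame 2: OPEN (4+1=5). Cumulative: 14
Frame 3: OPEN (8+0=8). Cumulative: 22
Frame 4: OPEN (9+0=9). Cumulative: 31
Frame 5: OPEN (0+1=1). Cumulative: 32
Frame 6: OPEN (9+0=9). Cumulative: 41
Frame 7: STRIKE. 10 + next two rolls (0+5) = 15. Cumulative: 56
Frame 8: OPEN (0+5=5). Cumulative: 61
Frame 9: SPARE (8+2=10). 10 + next roll (0) = 10. Cumulative: 71
Frame 10: OPEN. Sum of all frame-10 rolls (0+5) = 5. Cumulative: 76

Answer: 9 14 22 31 32 41 56 61 71 76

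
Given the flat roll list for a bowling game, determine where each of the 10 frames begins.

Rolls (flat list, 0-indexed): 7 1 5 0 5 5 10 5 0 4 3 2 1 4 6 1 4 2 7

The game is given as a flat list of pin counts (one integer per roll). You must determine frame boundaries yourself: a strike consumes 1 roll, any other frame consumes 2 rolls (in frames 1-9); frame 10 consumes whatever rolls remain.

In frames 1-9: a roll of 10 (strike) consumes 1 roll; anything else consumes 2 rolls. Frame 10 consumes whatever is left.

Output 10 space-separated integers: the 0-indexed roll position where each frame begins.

Frame 1 starts at roll index 0: rolls=7,1 (sum=8), consumes 2 rolls
Frame 2 starts at roll index 2: rolls=5,0 (sum=5), consumes 2 rolls
Frame 3 starts at roll index 4: rolls=5,5 (sum=10), consumes 2 rolls
Frame 4 starts at roll index 6: roll=10 (strike), consumes 1 roll
Frame 5 starts at roll index 7: rolls=5,0 (sum=5), consumes 2 rolls
Frame 6 starts at roll index 9: rolls=4,3 (sum=7), consumes 2 rolls
Frame 7 starts at roll index 11: rolls=2,1 (sum=3), consumes 2 rolls
Frame 8 starts at roll index 13: rolls=4,6 (sum=10), consumes 2 rolls
Frame 9 starts at roll index 15: rolls=1,4 (sum=5), consumes 2 rolls
Frame 10 starts at roll index 17: 2 remaining rolls

Answer: 0 2 4 6 7 9 11 13 15 17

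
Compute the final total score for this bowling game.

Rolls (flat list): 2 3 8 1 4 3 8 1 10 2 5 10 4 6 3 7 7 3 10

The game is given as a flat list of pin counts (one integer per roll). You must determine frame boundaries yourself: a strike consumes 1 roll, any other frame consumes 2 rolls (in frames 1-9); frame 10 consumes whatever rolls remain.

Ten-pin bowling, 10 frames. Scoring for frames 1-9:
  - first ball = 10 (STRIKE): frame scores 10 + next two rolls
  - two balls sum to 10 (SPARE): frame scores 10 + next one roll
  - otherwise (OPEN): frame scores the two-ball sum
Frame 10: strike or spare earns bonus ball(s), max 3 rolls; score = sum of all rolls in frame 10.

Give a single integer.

Frame 1: OPEN (2+3=5). Cumulative: 5
Frame 2: OPEN (8+1=9). Cumulative: 14
Frame 3: OPEN (4+3=7). Cumulative: 21
Frame 4: OPEN (8+1=9). Cumulative: 30
Frame 5: STRIKE. 10 + next two rolls (2+5) = 17. Cumulative: 47
Frame 6: OPEN (2+5=7). Cumulative: 54
Frame 7: STRIKE. 10 + next two rolls (4+6) = 20. Cumulative: 74
Frame 8: SPARE (4+6=10). 10 + next roll (3) = 13. Cumulative: 87
Frame 9: SPARE (3+7=10). 10 + next roll (7) = 17. Cumulative: 104
Frame 10: SPARE. Sum of all frame-10 rolls (7+3+10) = 20. Cumulative: 124

Answer: 124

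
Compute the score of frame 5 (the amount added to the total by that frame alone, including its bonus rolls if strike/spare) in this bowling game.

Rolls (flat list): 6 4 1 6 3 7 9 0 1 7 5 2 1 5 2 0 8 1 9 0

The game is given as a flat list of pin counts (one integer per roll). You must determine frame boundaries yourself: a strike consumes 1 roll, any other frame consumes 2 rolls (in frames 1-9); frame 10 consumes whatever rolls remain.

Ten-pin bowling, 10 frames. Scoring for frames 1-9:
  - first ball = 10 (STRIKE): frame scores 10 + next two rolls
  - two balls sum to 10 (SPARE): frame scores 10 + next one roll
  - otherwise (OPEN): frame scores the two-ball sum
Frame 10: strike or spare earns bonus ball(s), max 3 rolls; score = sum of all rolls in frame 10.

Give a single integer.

Answer: 8

Derivation:
Frame 1: SPARE (6+4=10). 10 + next roll (1) = 11. Cumulative: 11
Frame 2: OPEN (1+6=7). Cumulative: 18
Frame 3: SPARE (3+7=10). 10 + next roll (9) = 19. Cumulative: 37
Frame 4: OPEN (9+0=9). Cumulative: 46
Frame 5: OPEN (1+7=8). Cumulative: 54
Frame 6: OPEN (5+2=7). Cumulative: 61
Frame 7: OPEN (1+5=6). Cumulative: 67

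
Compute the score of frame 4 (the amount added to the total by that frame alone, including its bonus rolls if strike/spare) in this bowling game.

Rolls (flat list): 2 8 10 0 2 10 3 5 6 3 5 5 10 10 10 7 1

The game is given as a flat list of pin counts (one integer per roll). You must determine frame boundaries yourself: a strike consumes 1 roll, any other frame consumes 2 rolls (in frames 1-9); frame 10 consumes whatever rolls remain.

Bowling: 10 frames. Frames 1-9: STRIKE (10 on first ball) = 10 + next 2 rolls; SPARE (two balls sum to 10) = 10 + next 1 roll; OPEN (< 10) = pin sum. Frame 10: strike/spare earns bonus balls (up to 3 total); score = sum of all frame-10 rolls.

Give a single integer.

Answer: 18

Derivation:
Frame 1: SPARE (2+8=10). 10 + next roll (10) = 20. Cumulative: 20
Frame 2: STRIKE. 10 + next two rolls (0+2) = 12. Cumulative: 32
Frame 3: OPEN (0+2=2). Cumulative: 34
Frame 4: STRIKE. 10 + next two rolls (3+5) = 18. Cumulative: 52
Frame 5: OPEN (3+5=8). Cumulative: 60
Frame 6: OPEN (6+3=9). Cumulative: 69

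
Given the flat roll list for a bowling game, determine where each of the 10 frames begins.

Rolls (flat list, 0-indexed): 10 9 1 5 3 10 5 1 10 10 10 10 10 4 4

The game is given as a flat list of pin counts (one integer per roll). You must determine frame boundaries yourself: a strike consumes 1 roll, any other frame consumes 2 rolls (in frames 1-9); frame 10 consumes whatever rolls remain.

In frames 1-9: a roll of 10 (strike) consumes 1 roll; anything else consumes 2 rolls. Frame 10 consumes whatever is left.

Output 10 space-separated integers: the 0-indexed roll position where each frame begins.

Answer: 0 1 3 5 6 8 9 10 11 12

Derivation:
Frame 1 starts at roll index 0: roll=10 (strike), consumes 1 roll
Frame 2 starts at roll index 1: rolls=9,1 (sum=10), consumes 2 rolls
Frame 3 starts at roll index 3: rolls=5,3 (sum=8), consumes 2 rolls
Frame 4 starts at roll index 5: roll=10 (strike), consumes 1 roll
Frame 5 starts at roll index 6: rolls=5,1 (sum=6), consumes 2 rolls
Frame 6 starts at roll index 8: roll=10 (strike), consumes 1 roll
Frame 7 starts at roll index 9: roll=10 (strike), consumes 1 roll
Frame 8 starts at roll index 10: roll=10 (strike), consumes 1 roll
Frame 9 starts at roll index 11: roll=10 (strike), consumes 1 roll
Frame 10 starts at roll index 12: 3 remaining rolls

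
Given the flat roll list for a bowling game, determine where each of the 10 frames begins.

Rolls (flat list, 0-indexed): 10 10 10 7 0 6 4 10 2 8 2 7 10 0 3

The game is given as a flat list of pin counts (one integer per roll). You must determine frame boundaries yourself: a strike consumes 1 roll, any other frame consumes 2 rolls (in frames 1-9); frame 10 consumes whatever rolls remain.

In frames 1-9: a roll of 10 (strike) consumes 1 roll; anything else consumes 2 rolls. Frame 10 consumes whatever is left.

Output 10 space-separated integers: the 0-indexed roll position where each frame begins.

Frame 1 starts at roll index 0: roll=10 (strike), consumes 1 roll
Frame 2 starts at roll index 1: roll=10 (strike), consumes 1 roll
Frame 3 starts at roll index 2: roll=10 (strike), consumes 1 roll
Frame 4 starts at roll index 3: rolls=7,0 (sum=7), consumes 2 rolls
Frame 5 starts at roll index 5: rolls=6,4 (sum=10), consumes 2 rolls
Frame 6 starts at roll index 7: roll=10 (strike), consumes 1 roll
Frame 7 starts at roll index 8: rolls=2,8 (sum=10), consumes 2 rolls
Frame 8 starts at roll index 10: rolls=2,7 (sum=9), consumes 2 rolls
Frame 9 starts at roll index 12: roll=10 (strike), consumes 1 roll
Frame 10 starts at roll index 13: 2 remaining rolls

Answer: 0 1 2 3 5 7 8 10 12 13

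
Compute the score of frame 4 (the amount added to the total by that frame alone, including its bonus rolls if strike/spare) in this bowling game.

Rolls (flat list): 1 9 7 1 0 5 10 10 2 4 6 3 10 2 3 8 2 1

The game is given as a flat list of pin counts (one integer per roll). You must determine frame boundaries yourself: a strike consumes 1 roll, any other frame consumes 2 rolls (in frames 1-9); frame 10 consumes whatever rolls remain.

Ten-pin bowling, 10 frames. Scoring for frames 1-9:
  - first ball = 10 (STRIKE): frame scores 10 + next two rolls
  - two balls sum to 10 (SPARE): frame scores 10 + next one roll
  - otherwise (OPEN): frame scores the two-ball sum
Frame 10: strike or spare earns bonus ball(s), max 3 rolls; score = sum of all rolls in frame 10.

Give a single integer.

Frame 1: SPARE (1+9=10). 10 + next roll (7) = 17. Cumulative: 17
Frame 2: OPEN (7+1=8). Cumulative: 25
Frame 3: OPEN (0+5=5). Cumulative: 30
Frame 4: STRIKE. 10 + next two rolls (10+2) = 22. Cumulative: 52
Frame 5: STRIKE. 10 + next two rolls (2+4) = 16. Cumulative: 68
Frame 6: OPEN (2+4=6). Cumulative: 74

Answer: 22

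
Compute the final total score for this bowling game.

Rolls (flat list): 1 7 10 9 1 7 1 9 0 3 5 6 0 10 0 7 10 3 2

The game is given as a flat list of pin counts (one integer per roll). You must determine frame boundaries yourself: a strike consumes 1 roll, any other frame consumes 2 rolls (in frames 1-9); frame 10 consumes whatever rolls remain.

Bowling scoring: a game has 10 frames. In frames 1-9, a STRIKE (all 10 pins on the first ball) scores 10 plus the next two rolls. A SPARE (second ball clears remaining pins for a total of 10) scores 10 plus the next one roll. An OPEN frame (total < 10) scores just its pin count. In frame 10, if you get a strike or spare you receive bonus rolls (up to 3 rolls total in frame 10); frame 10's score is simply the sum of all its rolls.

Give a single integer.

Answer: 115

Derivation:
Frame 1: OPEN (1+7=8). Cumulative: 8
Frame 2: STRIKE. 10 + next two rolls (9+1) = 20. Cumulative: 28
Frame 3: SPARE (9+1=10). 10 + next roll (7) = 17. Cumulative: 45
Frame 4: OPEN (7+1=8). Cumulative: 53
Frame 5: OPEN (9+0=9). Cumulative: 62
Frame 6: OPEN (3+5=8). Cumulative: 70
Frame 7: OPEN (6+0=6). Cumulative: 76
Frame 8: STRIKE. 10 + next two rolls (0+7) = 17. Cumulative: 93
Frame 9: OPEN (0+7=7). Cumulative: 100
Frame 10: STRIKE. Sum of all frame-10 rolls (10+3+2) = 15. Cumulative: 115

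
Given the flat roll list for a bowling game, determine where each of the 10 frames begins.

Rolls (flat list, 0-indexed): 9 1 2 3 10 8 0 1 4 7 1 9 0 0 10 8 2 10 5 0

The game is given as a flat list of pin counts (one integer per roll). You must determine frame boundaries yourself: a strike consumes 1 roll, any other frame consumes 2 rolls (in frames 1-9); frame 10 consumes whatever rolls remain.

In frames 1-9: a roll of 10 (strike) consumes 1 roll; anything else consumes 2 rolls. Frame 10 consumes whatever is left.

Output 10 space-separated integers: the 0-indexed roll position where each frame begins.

Answer: 0 2 4 5 7 9 11 13 15 17

Derivation:
Frame 1 starts at roll index 0: rolls=9,1 (sum=10), consumes 2 rolls
Frame 2 starts at roll index 2: rolls=2,3 (sum=5), consumes 2 rolls
Frame 3 starts at roll index 4: roll=10 (strike), consumes 1 roll
Frame 4 starts at roll index 5: rolls=8,0 (sum=8), consumes 2 rolls
Frame 5 starts at roll index 7: rolls=1,4 (sum=5), consumes 2 rolls
Frame 6 starts at roll index 9: rolls=7,1 (sum=8), consumes 2 rolls
Frame 7 starts at roll index 11: rolls=9,0 (sum=9), consumes 2 rolls
Frame 8 starts at roll index 13: rolls=0,10 (sum=10), consumes 2 rolls
Frame 9 starts at roll index 15: rolls=8,2 (sum=10), consumes 2 rolls
Frame 10 starts at roll index 17: 3 remaining rolls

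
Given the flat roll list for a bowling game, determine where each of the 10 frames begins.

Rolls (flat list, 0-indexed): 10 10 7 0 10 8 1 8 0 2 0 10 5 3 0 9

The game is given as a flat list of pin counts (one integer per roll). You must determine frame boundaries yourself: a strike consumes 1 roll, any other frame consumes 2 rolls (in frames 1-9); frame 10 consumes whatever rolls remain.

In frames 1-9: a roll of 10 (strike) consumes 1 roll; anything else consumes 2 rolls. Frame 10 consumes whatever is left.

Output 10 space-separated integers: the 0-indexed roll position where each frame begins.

Frame 1 starts at roll index 0: roll=10 (strike), consumes 1 roll
Frame 2 starts at roll index 1: roll=10 (strike), consumes 1 roll
Frame 3 starts at roll index 2: rolls=7,0 (sum=7), consumes 2 rolls
Frame 4 starts at roll index 4: roll=10 (strike), consumes 1 roll
Frame 5 starts at roll index 5: rolls=8,1 (sum=9), consumes 2 rolls
Frame 6 starts at roll index 7: rolls=8,0 (sum=8), consumes 2 rolls
Frame 7 starts at roll index 9: rolls=2,0 (sum=2), consumes 2 rolls
Frame 8 starts at roll index 11: roll=10 (strike), consumes 1 roll
Frame 9 starts at roll index 12: rolls=5,3 (sum=8), consumes 2 rolls
Frame 10 starts at roll index 14: 2 remaining rolls

Answer: 0 1 2 4 5 7 9 11 12 14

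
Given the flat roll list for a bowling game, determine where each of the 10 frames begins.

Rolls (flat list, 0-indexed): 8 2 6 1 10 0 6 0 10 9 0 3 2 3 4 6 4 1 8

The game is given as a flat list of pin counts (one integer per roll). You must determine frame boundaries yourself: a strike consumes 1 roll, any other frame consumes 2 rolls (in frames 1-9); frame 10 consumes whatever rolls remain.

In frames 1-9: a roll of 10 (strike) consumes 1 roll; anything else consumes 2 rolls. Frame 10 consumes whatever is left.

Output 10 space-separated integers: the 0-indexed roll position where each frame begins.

Answer: 0 2 4 5 7 9 11 13 15 17

Derivation:
Frame 1 starts at roll index 0: rolls=8,2 (sum=10), consumes 2 rolls
Frame 2 starts at roll index 2: rolls=6,1 (sum=7), consumes 2 rolls
Frame 3 starts at roll index 4: roll=10 (strike), consumes 1 roll
Frame 4 starts at roll index 5: rolls=0,6 (sum=6), consumes 2 rolls
Frame 5 starts at roll index 7: rolls=0,10 (sum=10), consumes 2 rolls
Frame 6 starts at roll index 9: rolls=9,0 (sum=9), consumes 2 rolls
Frame 7 starts at roll index 11: rolls=3,2 (sum=5), consumes 2 rolls
Frame 8 starts at roll index 13: rolls=3,4 (sum=7), consumes 2 rolls
Frame 9 starts at roll index 15: rolls=6,4 (sum=10), consumes 2 rolls
Frame 10 starts at roll index 17: 2 remaining rolls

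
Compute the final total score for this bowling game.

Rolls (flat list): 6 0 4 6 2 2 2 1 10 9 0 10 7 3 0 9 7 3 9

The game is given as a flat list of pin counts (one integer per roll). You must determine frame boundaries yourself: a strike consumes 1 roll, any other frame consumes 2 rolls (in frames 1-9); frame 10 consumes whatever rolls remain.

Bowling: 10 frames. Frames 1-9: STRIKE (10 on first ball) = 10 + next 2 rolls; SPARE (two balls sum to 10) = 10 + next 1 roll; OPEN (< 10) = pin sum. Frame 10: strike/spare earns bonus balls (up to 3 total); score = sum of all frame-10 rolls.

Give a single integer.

Answer: 111

Derivation:
Frame 1: OPEN (6+0=6). Cumulative: 6
Frame 2: SPARE (4+6=10). 10 + next roll (2) = 12. Cumulative: 18
Frame 3: OPEN (2+2=4). Cumulative: 22
Frame 4: OPEN (2+1=3). Cumulative: 25
Frame 5: STRIKE. 10 + next two rolls (9+0) = 19. Cumulative: 44
Frame 6: OPEN (9+0=9). Cumulative: 53
Frame 7: STRIKE. 10 + next two rolls (7+3) = 20. Cumulative: 73
Frame 8: SPARE (7+3=10). 10 + next roll (0) = 10. Cumulative: 83
Frame 9: OPEN (0+9=9). Cumulative: 92
Frame 10: SPARE. Sum of all frame-10 rolls (7+3+9) = 19. Cumulative: 111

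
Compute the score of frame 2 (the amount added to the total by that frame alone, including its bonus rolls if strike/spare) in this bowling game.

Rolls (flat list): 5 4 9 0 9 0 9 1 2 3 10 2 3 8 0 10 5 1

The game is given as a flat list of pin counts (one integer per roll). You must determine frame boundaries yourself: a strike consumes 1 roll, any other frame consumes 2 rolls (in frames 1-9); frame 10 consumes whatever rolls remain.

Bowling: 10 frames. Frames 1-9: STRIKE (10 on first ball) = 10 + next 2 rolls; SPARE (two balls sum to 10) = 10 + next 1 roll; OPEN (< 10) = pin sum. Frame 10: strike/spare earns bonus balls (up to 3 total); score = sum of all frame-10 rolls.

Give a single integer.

Answer: 9

Derivation:
Frame 1: OPEN (5+4=9). Cumulative: 9
Frame 2: OPEN (9+0=9). Cumulative: 18
Frame 3: OPEN (9+0=9). Cumulative: 27
Frame 4: SPARE (9+1=10). 10 + next roll (2) = 12. Cumulative: 39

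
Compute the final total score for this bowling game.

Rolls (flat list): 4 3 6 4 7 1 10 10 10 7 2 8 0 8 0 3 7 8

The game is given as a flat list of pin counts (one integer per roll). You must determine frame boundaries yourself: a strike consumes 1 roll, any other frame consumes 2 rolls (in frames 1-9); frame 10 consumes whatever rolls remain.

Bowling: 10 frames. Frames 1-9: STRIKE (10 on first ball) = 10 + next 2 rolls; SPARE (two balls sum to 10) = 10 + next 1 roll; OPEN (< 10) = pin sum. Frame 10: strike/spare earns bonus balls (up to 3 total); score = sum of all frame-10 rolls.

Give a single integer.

Answer: 151

Derivation:
Frame 1: OPEN (4+3=7). Cumulative: 7
Frame 2: SPARE (6+4=10). 10 + next roll (7) = 17. Cumulative: 24
Frame 3: OPEN (7+1=8). Cumulative: 32
Frame 4: STRIKE. 10 + next two rolls (10+10) = 30. Cumulative: 62
Frame 5: STRIKE. 10 + next two rolls (10+7) = 27. Cumulative: 89
Frame 6: STRIKE. 10 + next two rolls (7+2) = 19. Cumulative: 108
Frame 7: OPEN (7+2=9). Cumulative: 117
Frame 8: OPEN (8+0=8). Cumulative: 125
Frame 9: OPEN (8+0=8). Cumulative: 133
Frame 10: SPARE. Sum of all frame-10 rolls (3+7+8) = 18. Cumulative: 151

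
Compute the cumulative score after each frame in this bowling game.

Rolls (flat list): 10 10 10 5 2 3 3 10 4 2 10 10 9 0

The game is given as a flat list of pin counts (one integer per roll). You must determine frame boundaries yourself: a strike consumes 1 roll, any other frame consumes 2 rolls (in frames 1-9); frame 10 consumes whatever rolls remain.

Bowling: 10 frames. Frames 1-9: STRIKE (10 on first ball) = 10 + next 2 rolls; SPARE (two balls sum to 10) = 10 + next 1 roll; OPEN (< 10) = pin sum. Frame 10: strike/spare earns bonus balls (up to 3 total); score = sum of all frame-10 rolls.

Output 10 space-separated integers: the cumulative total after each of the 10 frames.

Answer: 30 55 72 79 85 101 107 136 155 164

Derivation:
Frame 1: STRIKE. 10 + next two rolls (10+10) = 30. Cumulative: 30
Frame 2: STRIKE. 10 + next two rolls (10+5) = 25. Cumulative: 55
Frame 3: STRIKE. 10 + next two rolls (5+2) = 17. Cumulative: 72
Frame 4: OPEN (5+2=7). Cumulative: 79
Frame 5: OPEN (3+3=6). Cumulative: 85
Frame 6: STRIKE. 10 + next two rolls (4+2) = 16. Cumulative: 101
Frame 7: OPEN (4+2=6). Cumulative: 107
Frame 8: STRIKE. 10 + next two rolls (10+9) = 29. Cumulative: 136
Frame 9: STRIKE. 10 + next two rolls (9+0) = 19. Cumulative: 155
Frame 10: OPEN. Sum of all frame-10 rolls (9+0) = 9. Cumulative: 164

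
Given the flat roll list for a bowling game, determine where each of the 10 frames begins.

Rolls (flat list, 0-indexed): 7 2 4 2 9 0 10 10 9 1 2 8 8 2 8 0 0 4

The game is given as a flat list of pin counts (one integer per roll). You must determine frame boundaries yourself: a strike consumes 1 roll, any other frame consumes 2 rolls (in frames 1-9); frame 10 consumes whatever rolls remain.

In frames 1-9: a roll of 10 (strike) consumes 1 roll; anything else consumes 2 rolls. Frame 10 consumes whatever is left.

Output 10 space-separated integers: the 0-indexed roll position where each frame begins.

Answer: 0 2 4 6 7 8 10 12 14 16

Derivation:
Frame 1 starts at roll index 0: rolls=7,2 (sum=9), consumes 2 rolls
Frame 2 starts at roll index 2: rolls=4,2 (sum=6), consumes 2 rolls
Frame 3 starts at roll index 4: rolls=9,0 (sum=9), consumes 2 rolls
Frame 4 starts at roll index 6: roll=10 (strike), consumes 1 roll
Frame 5 starts at roll index 7: roll=10 (strike), consumes 1 roll
Frame 6 starts at roll index 8: rolls=9,1 (sum=10), consumes 2 rolls
Frame 7 starts at roll index 10: rolls=2,8 (sum=10), consumes 2 rolls
Frame 8 starts at roll index 12: rolls=8,2 (sum=10), consumes 2 rolls
Frame 9 starts at roll index 14: rolls=8,0 (sum=8), consumes 2 rolls
Frame 10 starts at roll index 16: 2 remaining rolls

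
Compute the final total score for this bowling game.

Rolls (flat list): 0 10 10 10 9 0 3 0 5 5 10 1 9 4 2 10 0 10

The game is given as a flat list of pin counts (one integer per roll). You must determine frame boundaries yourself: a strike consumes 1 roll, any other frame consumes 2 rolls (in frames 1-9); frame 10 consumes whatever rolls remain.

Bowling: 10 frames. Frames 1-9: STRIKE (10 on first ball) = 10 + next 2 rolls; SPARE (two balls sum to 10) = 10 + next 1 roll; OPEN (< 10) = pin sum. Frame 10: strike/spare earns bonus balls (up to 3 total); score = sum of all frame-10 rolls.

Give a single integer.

Answer: 160

Derivation:
Frame 1: SPARE (0+10=10). 10 + next roll (10) = 20. Cumulative: 20
Frame 2: STRIKE. 10 + next two rolls (10+9) = 29. Cumulative: 49
Frame 3: STRIKE. 10 + next two rolls (9+0) = 19. Cumulative: 68
Frame 4: OPEN (9+0=9). Cumulative: 77
Frame 5: OPEN (3+0=3). Cumulative: 80
Frame 6: SPARE (5+5=10). 10 + next roll (10) = 20. Cumulative: 100
Frame 7: STRIKE. 10 + next two rolls (1+9) = 20. Cumulative: 120
Frame 8: SPARE (1+9=10). 10 + next roll (4) = 14. Cumulative: 134
Frame 9: OPEN (4+2=6). Cumulative: 140
Frame 10: STRIKE. Sum of all frame-10 rolls (10+0+10) = 20. Cumulative: 160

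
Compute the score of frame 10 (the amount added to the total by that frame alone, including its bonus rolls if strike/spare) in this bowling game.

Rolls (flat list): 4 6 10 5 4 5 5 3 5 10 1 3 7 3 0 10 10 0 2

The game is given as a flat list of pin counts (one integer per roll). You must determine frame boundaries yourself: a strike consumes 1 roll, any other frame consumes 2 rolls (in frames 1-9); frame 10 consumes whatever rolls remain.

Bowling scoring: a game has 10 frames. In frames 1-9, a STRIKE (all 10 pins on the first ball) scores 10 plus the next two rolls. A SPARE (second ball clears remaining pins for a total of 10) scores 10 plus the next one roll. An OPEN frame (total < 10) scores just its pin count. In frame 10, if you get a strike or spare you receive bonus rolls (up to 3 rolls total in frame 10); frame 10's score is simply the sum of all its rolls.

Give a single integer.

Frame 1: SPARE (4+6=10). 10 + next roll (10) = 20. Cumulative: 20
Frame 2: STRIKE. 10 + next two rolls (5+4) = 19. Cumulative: 39
Frame 3: OPEN (5+4=9). Cumulative: 48
Frame 4: SPARE (5+5=10). 10 + next roll (3) = 13. Cumulative: 61
Frame 5: OPEN (3+5=8). Cumulative: 69
Frame 6: STRIKE. 10 + next two rolls (1+3) = 14. Cumulative: 83
Frame 7: OPEN (1+3=4). Cumulative: 87
Frame 8: SPARE (7+3=10). 10 + next roll (0) = 10. Cumulative: 97
Frame 9: SPARE (0+10=10). 10 + next roll (10) = 20. Cumulative: 117
Frame 10: STRIKE. Sum of all frame-10 rolls (10+0+2) = 12. Cumulative: 129

Answer: 12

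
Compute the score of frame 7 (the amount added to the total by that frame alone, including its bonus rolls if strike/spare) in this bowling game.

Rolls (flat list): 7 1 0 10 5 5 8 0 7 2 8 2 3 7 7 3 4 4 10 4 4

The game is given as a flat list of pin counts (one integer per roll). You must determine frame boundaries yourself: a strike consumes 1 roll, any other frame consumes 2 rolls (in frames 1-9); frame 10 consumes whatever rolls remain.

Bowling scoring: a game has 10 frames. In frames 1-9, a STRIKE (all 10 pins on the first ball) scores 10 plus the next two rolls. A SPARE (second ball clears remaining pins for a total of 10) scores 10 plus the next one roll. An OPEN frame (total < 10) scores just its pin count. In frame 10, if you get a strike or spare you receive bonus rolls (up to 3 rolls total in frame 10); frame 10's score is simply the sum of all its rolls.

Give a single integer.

Answer: 17

Derivation:
Frame 1: OPEN (7+1=8). Cumulative: 8
Frame 2: SPARE (0+10=10). 10 + next roll (5) = 15. Cumulative: 23
Frame 3: SPARE (5+5=10). 10 + next roll (8) = 18. Cumulative: 41
Frame 4: OPEN (8+0=8). Cumulative: 49
Frame 5: OPEN (7+2=9). Cumulative: 58
Frame 6: SPARE (8+2=10). 10 + next roll (3) = 13. Cumulative: 71
Frame 7: SPARE (3+7=10). 10 + next roll (7) = 17. Cumulative: 88
Frame 8: SPARE (7+3=10). 10 + next roll (4) = 14. Cumulative: 102
Frame 9: OPEN (4+4=8). Cumulative: 110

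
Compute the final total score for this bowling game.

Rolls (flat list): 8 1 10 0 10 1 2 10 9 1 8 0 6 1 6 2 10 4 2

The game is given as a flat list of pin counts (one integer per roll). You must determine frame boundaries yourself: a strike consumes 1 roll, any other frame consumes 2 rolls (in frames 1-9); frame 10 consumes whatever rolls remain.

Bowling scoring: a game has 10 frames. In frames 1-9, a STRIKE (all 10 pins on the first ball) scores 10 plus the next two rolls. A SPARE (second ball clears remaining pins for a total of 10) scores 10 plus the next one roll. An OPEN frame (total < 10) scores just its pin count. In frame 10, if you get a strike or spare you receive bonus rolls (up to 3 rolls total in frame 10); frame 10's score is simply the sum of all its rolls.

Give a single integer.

Frame 1: OPEN (8+1=9). Cumulative: 9
Frame 2: STRIKE. 10 + next two rolls (0+10) = 20. Cumulative: 29
Frame 3: SPARE (0+10=10). 10 + next roll (1) = 11. Cumulative: 40
Frame 4: OPEN (1+2=3). Cumulative: 43
Frame 5: STRIKE. 10 + next two rolls (9+1) = 20. Cumulative: 63
Frame 6: SPARE (9+1=10). 10 + next roll (8) = 18. Cumulative: 81
Frame 7: OPEN (8+0=8). Cumulative: 89
Frame 8: OPEN (6+1=7). Cumulative: 96
Frame 9: OPEN (6+2=8). Cumulative: 104
Frame 10: STRIKE. Sum of all frame-10 rolls (10+4+2) = 16. Cumulative: 120

Answer: 120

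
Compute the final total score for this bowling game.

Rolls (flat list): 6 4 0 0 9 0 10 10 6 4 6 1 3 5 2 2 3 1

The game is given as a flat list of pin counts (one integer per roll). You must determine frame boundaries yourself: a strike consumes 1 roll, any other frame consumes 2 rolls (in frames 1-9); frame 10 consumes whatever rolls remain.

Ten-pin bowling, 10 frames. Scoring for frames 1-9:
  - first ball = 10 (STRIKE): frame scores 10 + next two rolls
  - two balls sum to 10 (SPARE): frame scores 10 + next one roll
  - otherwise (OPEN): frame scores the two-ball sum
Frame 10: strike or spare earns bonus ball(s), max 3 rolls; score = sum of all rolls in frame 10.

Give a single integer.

Frame 1: SPARE (6+4=10). 10 + next roll (0) = 10. Cumulative: 10
Frame 2: OPEN (0+0=0). Cumulative: 10
Frame 3: OPEN (9+0=9). Cumulative: 19
Frame 4: STRIKE. 10 + next two rolls (10+6) = 26. Cumulative: 45
Frame 5: STRIKE. 10 + next two rolls (6+4) = 20. Cumulative: 65
Frame 6: SPARE (6+4=10). 10 + next roll (6) = 16. Cumulative: 81
Frame 7: OPEN (6+1=7). Cumulative: 88
Frame 8: OPEN (3+5=8). Cumulative: 96
Frame 9: OPEN (2+2=4). Cumulative: 100
Frame 10: OPEN. Sum of all frame-10 rolls (3+1) = 4. Cumulative: 104

Answer: 104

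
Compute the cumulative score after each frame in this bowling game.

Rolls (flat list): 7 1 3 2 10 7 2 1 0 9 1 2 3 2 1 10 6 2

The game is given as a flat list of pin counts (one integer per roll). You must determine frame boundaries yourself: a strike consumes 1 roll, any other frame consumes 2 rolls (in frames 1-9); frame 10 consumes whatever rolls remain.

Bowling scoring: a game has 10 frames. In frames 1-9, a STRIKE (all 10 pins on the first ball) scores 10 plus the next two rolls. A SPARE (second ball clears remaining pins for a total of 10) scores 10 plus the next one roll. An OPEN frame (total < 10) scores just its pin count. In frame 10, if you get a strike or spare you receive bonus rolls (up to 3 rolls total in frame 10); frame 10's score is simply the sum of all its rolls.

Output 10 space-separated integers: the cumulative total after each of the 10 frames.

Frame 1: OPEN (7+1=8). Cumulative: 8
Frame 2: OPEN (3+2=5). Cumulative: 13
Frame 3: STRIKE. 10 + next two rolls (7+2) = 19. Cumulative: 32
Frame 4: OPEN (7+2=9). Cumulative: 41
Frame 5: OPEN (1+0=1). Cumulative: 42
Frame 6: SPARE (9+1=10). 10 + next roll (2) = 12. Cumulative: 54
Frame 7: OPEN (2+3=5). Cumulative: 59
Frame 8: OPEN (2+1=3). Cumulative: 62
Frame 9: STRIKE. 10 + next two rolls (6+2) = 18. Cumulative: 80
Frame 10: OPEN. Sum of all frame-10 rolls (6+2) = 8. Cumulative: 88

Answer: 8 13 32 41 42 54 59 62 80 88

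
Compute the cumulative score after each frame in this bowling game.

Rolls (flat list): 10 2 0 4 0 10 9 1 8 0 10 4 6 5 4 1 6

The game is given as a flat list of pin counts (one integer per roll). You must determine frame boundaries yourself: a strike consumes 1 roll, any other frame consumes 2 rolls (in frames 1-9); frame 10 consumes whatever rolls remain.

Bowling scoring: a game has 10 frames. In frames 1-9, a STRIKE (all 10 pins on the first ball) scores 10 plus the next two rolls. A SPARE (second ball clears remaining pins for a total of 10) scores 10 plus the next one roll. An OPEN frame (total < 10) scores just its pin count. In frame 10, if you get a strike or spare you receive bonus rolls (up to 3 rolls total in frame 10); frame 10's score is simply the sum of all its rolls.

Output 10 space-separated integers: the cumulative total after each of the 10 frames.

Frame 1: STRIKE. 10 + next two rolls (2+0) = 12. Cumulative: 12
Frame 2: OPEN (2+0=2). Cumulative: 14
Frame 3: OPEN (4+0=4). Cumulative: 18
Frame 4: STRIKE. 10 + next two rolls (9+1) = 20. Cumulative: 38
Frame 5: SPARE (9+1=10). 10 + next roll (8) = 18. Cumulative: 56
Frame 6: OPEN (8+0=8). Cumulative: 64
Frame 7: STRIKE. 10 + next two rolls (4+6) = 20. Cumulative: 84
Frame 8: SPARE (4+6=10). 10 + next roll (5) = 15. Cumulative: 99
Frame 9: OPEN (5+4=9). Cumulative: 108
Frame 10: OPEN. Sum of all frame-10 rolls (1+6) = 7. Cumulative: 115

Answer: 12 14 18 38 56 64 84 99 108 115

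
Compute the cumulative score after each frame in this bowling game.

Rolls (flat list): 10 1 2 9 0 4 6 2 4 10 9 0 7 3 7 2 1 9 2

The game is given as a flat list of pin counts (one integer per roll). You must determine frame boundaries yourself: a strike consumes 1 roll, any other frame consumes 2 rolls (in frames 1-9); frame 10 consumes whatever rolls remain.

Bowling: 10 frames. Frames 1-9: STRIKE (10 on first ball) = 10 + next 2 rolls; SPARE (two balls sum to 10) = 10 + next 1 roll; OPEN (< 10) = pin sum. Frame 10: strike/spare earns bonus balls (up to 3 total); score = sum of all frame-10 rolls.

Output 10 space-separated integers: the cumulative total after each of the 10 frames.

Answer: 13 16 25 37 43 62 71 88 97 109

Derivation:
Frame 1: STRIKE. 10 + next two rolls (1+2) = 13. Cumulative: 13
Frame 2: OPEN (1+2=3). Cumulative: 16
Frame 3: OPEN (9+0=9). Cumulative: 25
Frame 4: SPARE (4+6=10). 10 + next roll (2) = 12. Cumulative: 37
Frame 5: OPEN (2+4=6). Cumulative: 43
Frame 6: STRIKE. 10 + next two rolls (9+0) = 19. Cumulative: 62
Frame 7: OPEN (9+0=9). Cumulative: 71
Frame 8: SPARE (7+3=10). 10 + next roll (7) = 17. Cumulative: 88
Frame 9: OPEN (7+2=9). Cumulative: 97
Frame 10: SPARE. Sum of all frame-10 rolls (1+9+2) = 12. Cumulative: 109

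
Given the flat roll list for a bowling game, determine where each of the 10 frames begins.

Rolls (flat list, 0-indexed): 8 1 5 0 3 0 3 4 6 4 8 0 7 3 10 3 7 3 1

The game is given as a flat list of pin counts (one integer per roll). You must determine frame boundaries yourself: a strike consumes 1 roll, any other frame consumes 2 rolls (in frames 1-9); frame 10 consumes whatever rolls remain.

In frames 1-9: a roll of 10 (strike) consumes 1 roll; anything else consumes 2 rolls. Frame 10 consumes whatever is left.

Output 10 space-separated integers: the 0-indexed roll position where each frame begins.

Answer: 0 2 4 6 8 10 12 14 15 17

Derivation:
Frame 1 starts at roll index 0: rolls=8,1 (sum=9), consumes 2 rolls
Frame 2 starts at roll index 2: rolls=5,0 (sum=5), consumes 2 rolls
Frame 3 starts at roll index 4: rolls=3,0 (sum=3), consumes 2 rolls
Frame 4 starts at roll index 6: rolls=3,4 (sum=7), consumes 2 rolls
Frame 5 starts at roll index 8: rolls=6,4 (sum=10), consumes 2 rolls
Frame 6 starts at roll index 10: rolls=8,0 (sum=8), consumes 2 rolls
Frame 7 starts at roll index 12: rolls=7,3 (sum=10), consumes 2 rolls
Frame 8 starts at roll index 14: roll=10 (strike), consumes 1 roll
Frame 9 starts at roll index 15: rolls=3,7 (sum=10), consumes 2 rolls
Frame 10 starts at roll index 17: 2 remaining rolls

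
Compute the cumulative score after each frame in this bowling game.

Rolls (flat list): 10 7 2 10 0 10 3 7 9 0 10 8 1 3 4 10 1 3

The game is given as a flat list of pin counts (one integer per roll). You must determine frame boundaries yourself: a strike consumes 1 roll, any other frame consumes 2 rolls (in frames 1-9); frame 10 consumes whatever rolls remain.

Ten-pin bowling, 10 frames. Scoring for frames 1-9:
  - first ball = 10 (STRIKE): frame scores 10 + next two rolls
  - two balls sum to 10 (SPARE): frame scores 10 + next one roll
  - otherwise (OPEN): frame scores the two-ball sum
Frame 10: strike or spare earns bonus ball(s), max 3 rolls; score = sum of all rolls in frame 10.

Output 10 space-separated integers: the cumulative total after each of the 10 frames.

Answer: 19 28 48 61 80 89 108 117 124 138

Derivation:
Frame 1: STRIKE. 10 + next two rolls (7+2) = 19. Cumulative: 19
Frame 2: OPEN (7+2=9). Cumulative: 28
Frame 3: STRIKE. 10 + next two rolls (0+10) = 20. Cumulative: 48
Frame 4: SPARE (0+10=10). 10 + next roll (3) = 13. Cumulative: 61
Frame 5: SPARE (3+7=10). 10 + next roll (9) = 19. Cumulative: 80
Frame 6: OPEN (9+0=9). Cumulative: 89
Frame 7: STRIKE. 10 + next two rolls (8+1) = 19. Cumulative: 108
Frame 8: OPEN (8+1=9). Cumulative: 117
Frame 9: OPEN (3+4=7). Cumulative: 124
Frame 10: STRIKE. Sum of all frame-10 rolls (10+1+3) = 14. Cumulative: 138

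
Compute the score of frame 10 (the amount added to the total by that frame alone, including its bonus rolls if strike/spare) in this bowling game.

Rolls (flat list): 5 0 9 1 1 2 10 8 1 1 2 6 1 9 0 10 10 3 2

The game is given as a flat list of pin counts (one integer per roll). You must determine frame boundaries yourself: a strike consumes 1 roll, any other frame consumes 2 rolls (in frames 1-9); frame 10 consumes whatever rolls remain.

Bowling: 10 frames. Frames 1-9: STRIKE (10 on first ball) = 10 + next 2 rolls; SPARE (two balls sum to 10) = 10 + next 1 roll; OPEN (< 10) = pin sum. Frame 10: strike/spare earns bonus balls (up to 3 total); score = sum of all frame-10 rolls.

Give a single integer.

Answer: 15

Derivation:
Frame 1: OPEN (5+0=5). Cumulative: 5
Frame 2: SPARE (9+1=10). 10 + next roll (1) = 11. Cumulative: 16
Frame 3: OPEN (1+2=3). Cumulative: 19
Frame 4: STRIKE. 10 + next two rolls (8+1) = 19. Cumulative: 38
Frame 5: OPEN (8+1=9). Cumulative: 47
Frame 6: OPEN (1+2=3). Cumulative: 50
Frame 7: OPEN (6+1=7). Cumulative: 57
Frame 8: OPEN (9+0=9). Cumulative: 66
Frame 9: STRIKE. 10 + next two rolls (10+3) = 23. Cumulative: 89
Frame 10: STRIKE. Sum of all frame-10 rolls (10+3+2) = 15. Cumulative: 104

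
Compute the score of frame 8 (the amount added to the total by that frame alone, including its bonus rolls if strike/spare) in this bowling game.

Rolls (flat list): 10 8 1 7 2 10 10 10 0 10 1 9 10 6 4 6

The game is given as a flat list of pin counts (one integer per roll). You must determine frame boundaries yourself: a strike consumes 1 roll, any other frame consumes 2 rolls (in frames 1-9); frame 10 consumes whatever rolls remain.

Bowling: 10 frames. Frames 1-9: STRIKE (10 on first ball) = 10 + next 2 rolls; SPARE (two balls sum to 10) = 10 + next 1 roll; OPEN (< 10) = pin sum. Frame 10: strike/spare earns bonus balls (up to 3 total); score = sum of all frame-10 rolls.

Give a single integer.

Frame 1: STRIKE. 10 + next two rolls (8+1) = 19. Cumulative: 19
Frame 2: OPEN (8+1=9). Cumulative: 28
Frame 3: OPEN (7+2=9). Cumulative: 37
Frame 4: STRIKE. 10 + next two rolls (10+10) = 30. Cumulative: 67
Frame 5: STRIKE. 10 + next two rolls (10+0) = 20. Cumulative: 87
Frame 6: STRIKE. 10 + next two rolls (0+10) = 20. Cumulative: 107
Frame 7: SPARE (0+10=10). 10 + next roll (1) = 11. Cumulative: 118
Frame 8: SPARE (1+9=10). 10 + next roll (10) = 20. Cumulative: 138
Frame 9: STRIKE. 10 + next two rolls (6+4) = 20. Cumulative: 158
Frame 10: SPARE. Sum of all frame-10 rolls (6+4+6) = 16. Cumulative: 174

Answer: 20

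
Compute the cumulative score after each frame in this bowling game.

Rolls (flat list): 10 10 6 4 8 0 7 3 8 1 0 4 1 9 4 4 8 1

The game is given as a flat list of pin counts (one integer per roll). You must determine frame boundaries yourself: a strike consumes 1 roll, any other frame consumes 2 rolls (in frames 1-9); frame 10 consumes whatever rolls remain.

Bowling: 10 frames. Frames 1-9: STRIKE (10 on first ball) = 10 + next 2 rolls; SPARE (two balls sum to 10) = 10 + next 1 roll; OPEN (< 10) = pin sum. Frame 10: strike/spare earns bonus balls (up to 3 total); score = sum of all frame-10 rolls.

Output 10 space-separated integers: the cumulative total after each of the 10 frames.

Frame 1: STRIKE. 10 + next two rolls (10+6) = 26. Cumulative: 26
Frame 2: STRIKE. 10 + next two rolls (6+4) = 20. Cumulative: 46
Frame 3: SPARE (6+4=10). 10 + next roll (8) = 18. Cumulative: 64
Frame 4: OPEN (8+0=8). Cumulative: 72
Frame 5: SPARE (7+3=10). 10 + next roll (8) = 18. Cumulative: 90
Frame 6: OPEN (8+1=9). Cumulative: 99
Frame 7: OPEN (0+4=4). Cumulative: 103
Frame 8: SPARE (1+9=10). 10 + next roll (4) = 14. Cumulative: 117
Frame 9: OPEN (4+4=8). Cumulative: 125
Frame 10: OPEN. Sum of all frame-10 rolls (8+1) = 9. Cumulative: 134

Answer: 26 46 64 72 90 99 103 117 125 134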